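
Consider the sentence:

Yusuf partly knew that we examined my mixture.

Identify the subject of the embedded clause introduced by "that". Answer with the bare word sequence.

we

In the embedded clause introduced by "that" the verb is "examined"; the NP preceding it, "we", is the subject.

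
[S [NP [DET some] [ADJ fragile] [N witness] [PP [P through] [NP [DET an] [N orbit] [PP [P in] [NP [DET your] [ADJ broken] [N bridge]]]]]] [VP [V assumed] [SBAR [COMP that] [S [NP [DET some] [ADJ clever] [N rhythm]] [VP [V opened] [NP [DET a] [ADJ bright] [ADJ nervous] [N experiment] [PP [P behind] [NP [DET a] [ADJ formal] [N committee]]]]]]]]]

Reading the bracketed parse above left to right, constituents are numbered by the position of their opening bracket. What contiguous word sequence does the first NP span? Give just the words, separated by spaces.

The NP opening brackets appear, in order, over: "some fragile witness through an orbit in your broken bridge"; "an orbit in your broken bridge"; "your broken bridge"; "some clever rhythm"; "a bright nervous experiment behind a formal committee"; "a formal committee". The first one spans "some fragile witness through an orbit in your broken bridge".

some fragile witness through an orbit in your broken bridge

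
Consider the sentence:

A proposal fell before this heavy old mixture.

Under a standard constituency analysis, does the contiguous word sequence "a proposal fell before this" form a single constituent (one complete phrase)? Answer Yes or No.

The sequence begins inside the noun phrase "a proposal" and ends inside the verb phrase "fell before this heavy old mixture"; it crosses a phrase boundary, so no single node in the tree spans exactly those words.

No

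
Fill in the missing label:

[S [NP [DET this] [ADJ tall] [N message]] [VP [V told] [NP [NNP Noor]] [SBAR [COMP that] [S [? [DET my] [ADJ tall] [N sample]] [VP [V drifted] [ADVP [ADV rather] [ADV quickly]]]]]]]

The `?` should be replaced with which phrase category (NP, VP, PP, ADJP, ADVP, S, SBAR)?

NP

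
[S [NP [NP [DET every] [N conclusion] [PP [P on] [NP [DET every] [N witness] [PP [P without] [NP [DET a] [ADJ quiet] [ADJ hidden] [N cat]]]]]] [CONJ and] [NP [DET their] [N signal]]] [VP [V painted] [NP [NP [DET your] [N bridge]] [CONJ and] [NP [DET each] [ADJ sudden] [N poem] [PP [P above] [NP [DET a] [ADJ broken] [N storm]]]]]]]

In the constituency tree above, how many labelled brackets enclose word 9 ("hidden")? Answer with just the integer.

The word sits inside ADJ, which is inside NP, inside PP, inside NP, inside PP, inside NP, inside NP, inside S — 8 brackets in all.

8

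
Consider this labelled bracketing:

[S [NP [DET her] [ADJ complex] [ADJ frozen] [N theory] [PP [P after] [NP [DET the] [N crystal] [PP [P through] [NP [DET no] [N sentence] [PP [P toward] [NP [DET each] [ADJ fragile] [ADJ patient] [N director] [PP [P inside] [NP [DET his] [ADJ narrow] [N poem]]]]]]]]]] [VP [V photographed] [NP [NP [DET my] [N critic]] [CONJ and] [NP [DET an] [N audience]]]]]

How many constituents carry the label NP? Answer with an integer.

8

Scanning left to right, an opening `[NP` appears at word positions 1, 6, 9, 12, 17, 21, 21, 24 — 8 in total.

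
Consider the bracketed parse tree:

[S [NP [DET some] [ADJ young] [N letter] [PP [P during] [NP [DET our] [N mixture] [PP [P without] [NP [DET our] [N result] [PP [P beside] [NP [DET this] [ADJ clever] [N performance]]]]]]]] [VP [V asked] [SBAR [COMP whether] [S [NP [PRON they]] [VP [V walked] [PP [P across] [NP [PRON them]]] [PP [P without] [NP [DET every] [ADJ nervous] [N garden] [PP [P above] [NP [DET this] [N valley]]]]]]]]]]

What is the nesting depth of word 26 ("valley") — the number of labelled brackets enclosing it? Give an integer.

10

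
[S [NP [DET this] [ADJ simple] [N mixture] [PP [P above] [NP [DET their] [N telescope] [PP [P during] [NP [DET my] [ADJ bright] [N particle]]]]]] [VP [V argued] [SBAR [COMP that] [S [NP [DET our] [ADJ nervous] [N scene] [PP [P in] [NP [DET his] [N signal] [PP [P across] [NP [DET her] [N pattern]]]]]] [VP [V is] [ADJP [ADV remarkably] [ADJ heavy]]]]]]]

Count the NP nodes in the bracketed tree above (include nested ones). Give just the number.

6

The NP constituents are: [NP this simple mixture above their telescope during my bright particle]; [NP their telescope during my bright particle]; [NP my bright particle]; [NP our nervous scene in his signal across her pattern]; [NP his signal across her pattern]; [NP her pattern]. Total: 6.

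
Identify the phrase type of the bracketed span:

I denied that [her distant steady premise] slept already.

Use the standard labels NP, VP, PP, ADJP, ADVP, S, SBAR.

The bracketed span "her distant steady premise" is headed by "premise", making it a noun phrase (NP).

NP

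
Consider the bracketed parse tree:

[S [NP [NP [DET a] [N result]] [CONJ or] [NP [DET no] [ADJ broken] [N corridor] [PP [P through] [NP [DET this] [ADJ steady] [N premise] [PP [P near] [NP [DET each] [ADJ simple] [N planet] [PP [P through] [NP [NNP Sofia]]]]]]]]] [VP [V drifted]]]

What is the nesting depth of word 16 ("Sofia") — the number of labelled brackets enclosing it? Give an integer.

10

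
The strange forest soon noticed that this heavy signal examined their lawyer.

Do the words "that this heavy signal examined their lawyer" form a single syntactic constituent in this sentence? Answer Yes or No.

"that this heavy signal examined their lawyer" is exactly the subordinate clause [SBAR that this heavy signal examined their lawyer], a complete constituent.

Yes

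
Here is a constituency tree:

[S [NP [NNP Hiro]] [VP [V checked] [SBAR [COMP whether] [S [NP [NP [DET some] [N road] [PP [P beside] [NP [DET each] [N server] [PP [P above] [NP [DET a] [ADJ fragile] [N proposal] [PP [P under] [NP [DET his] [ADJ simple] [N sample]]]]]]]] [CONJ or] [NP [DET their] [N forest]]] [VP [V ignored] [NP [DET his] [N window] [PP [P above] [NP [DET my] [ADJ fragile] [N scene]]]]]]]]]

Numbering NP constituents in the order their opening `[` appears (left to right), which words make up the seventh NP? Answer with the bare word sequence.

their forest

Opening `[NP` markers occur at word positions 1, 4, 4, 7, 10, 14, 18, 21, 24; the seventh of these opens the constituent [NP their forest].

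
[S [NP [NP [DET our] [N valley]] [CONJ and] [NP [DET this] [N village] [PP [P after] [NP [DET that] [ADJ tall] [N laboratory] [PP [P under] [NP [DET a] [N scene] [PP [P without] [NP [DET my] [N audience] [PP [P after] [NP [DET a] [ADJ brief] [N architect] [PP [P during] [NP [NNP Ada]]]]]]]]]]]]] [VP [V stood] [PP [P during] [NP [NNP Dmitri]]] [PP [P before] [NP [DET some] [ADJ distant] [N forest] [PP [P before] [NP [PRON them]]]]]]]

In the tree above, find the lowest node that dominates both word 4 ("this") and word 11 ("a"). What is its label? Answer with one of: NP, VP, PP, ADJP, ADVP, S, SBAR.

NP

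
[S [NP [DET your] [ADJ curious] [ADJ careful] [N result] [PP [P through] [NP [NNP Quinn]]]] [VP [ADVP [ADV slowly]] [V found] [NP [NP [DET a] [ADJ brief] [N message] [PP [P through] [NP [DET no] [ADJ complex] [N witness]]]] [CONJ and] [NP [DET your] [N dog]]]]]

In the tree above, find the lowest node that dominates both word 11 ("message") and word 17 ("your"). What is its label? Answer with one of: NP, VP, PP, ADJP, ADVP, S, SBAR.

NP

The smallest bracket enclosing both words is [NP a brief message through no complex witness and your dog], so the label is NP.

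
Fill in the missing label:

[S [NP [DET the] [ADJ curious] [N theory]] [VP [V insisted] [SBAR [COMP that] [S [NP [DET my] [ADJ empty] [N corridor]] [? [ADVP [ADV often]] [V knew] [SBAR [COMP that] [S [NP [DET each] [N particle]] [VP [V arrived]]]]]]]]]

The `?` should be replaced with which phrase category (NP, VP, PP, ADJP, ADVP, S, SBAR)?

VP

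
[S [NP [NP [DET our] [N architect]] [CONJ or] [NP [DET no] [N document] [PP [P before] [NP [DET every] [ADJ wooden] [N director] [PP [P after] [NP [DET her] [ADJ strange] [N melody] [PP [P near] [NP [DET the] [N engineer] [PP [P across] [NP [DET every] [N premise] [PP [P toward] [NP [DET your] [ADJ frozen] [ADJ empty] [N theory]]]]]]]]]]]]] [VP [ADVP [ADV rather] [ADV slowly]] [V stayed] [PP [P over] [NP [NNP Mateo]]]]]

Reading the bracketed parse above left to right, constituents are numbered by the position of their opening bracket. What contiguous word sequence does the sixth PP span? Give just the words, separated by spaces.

over Mateo

The PP opening brackets appear, in order, over: "before every wooden director after her strange melody near the engineer across every premise toward your frozen empty theory"; "after her strange melody near the engineer across every premise toward your frozen empty theory"; "near the engineer across every premise toward your frozen empty theory"; "across every premise toward your frozen empty theory"; "toward your frozen empty theory"; "over Mateo". The sixth one spans "over Mateo".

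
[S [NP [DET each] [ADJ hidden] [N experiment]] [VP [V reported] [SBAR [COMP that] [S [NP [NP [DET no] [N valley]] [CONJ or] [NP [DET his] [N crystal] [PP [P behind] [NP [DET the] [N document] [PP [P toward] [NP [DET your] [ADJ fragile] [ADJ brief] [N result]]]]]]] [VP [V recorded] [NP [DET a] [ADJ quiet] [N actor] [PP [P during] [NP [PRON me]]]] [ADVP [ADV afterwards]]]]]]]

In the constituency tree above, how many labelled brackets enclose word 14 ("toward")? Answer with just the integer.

The word sits inside P, which is inside PP, inside NP, inside PP, inside NP, inside NP, inside S, inside SBAR, inside VP, inside S — 10 brackets in all.

10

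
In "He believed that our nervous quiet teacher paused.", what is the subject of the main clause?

he

In the main clause the verb is "believed"; the NP preceding it, "he", is the subject.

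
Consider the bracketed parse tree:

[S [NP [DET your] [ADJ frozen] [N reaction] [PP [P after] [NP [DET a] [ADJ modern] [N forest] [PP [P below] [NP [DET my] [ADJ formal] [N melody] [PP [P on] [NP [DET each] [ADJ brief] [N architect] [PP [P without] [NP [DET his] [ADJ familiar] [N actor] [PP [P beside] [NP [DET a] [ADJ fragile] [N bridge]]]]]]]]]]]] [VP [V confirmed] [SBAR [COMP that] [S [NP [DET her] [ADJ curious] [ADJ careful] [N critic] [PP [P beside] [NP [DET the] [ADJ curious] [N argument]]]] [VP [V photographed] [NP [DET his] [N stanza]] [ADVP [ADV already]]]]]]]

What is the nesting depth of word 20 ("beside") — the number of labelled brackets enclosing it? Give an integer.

12

The word sits inside P, which is inside PP, inside NP, inside PP, inside NP, inside PP, inside NP, inside PP, inside NP, inside PP, inside NP, inside S — 12 brackets in all.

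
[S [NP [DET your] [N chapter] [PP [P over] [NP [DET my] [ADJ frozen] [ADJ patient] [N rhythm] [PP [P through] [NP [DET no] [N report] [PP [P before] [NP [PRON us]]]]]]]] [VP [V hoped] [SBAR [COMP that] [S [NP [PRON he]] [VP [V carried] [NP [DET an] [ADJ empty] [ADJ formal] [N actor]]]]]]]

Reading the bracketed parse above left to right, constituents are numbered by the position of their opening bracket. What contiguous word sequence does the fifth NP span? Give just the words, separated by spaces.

The NP opening brackets appear, in order, over: "your chapter over my frozen patient rhythm through no report before us"; "my frozen patient rhythm through no report before us"; "no report before us"; "us"; "he"; "an empty formal actor". The fifth one spans "he".

he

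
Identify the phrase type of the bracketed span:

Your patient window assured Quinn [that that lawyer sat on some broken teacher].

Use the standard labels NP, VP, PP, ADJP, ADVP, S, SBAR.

SBAR

The bracketed span "that that lawyer sat on some broken teacher" is headed by "that", making it a subordinate clause (SBAR).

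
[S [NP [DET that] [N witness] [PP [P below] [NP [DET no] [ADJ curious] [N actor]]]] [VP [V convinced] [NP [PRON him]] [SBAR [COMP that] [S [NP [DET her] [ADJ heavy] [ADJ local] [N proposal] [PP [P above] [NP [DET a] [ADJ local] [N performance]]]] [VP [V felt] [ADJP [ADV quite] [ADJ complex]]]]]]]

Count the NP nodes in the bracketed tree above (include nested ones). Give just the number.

5

The NP constituents are: [NP that witness below no curious actor]; [NP no curious actor]; [NP him]; [NP her heavy local proposal above a local performance]; [NP a local performance]. Total: 5.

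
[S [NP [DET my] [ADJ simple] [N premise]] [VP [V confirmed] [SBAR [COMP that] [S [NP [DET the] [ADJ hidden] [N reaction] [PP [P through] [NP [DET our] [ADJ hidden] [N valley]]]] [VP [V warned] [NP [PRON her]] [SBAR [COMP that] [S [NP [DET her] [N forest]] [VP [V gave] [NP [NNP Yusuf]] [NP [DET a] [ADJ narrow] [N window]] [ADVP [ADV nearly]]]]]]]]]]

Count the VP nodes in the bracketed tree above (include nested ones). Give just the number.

Listing each VP by its span: [VP confirmed that the hidden reaction through our hidden valley warned her that her forest gave Yusuf a narrow window nearly]; [VP warned her that her forest gave Yusuf a narrow window nearly]; [VP gave Yusuf a narrow window nearly] — that makes 3.

3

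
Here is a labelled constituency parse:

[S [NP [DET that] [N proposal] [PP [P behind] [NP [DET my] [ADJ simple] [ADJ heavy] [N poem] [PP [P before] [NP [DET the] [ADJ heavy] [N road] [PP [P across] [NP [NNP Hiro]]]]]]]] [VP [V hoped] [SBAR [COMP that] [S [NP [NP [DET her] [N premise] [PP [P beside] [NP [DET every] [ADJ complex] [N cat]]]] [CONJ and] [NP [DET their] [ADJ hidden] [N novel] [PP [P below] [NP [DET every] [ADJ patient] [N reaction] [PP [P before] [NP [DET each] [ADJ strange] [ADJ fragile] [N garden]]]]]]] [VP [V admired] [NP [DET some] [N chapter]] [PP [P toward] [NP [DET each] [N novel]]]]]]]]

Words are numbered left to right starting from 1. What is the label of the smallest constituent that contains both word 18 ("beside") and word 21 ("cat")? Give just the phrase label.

PP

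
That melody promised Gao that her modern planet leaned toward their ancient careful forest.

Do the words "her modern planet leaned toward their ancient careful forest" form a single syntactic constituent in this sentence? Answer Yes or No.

These words form the whole clause headed by "leaned", so yes — one constituent.

Yes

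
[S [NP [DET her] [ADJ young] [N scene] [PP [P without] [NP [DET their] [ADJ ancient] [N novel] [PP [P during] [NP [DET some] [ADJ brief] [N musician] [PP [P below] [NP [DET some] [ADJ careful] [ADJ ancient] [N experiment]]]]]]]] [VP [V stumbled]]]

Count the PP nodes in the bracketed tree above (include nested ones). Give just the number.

3

Listing each PP by its span: [PP without their ancient novel during some brief musician below some careful ancient experiment]; [PP during some brief musician below some careful ancient experiment]; [PP below some careful ancient experiment] — that makes 3.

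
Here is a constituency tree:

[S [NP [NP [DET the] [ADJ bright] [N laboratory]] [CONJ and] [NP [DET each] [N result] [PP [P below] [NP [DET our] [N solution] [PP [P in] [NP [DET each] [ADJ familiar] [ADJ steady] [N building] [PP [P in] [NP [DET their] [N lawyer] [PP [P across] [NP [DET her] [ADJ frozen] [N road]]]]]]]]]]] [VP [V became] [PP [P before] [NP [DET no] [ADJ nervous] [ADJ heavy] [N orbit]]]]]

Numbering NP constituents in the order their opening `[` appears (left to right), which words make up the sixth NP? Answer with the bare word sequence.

their lawyer across her frozen road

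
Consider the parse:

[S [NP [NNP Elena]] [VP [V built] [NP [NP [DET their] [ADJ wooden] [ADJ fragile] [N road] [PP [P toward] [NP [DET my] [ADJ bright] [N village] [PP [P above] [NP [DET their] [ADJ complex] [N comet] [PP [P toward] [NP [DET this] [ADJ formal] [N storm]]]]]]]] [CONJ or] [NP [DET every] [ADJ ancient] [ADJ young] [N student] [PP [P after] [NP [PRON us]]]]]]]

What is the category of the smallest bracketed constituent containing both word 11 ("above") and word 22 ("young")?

NP

Both words fall inside [NP their wooden fragile road toward my bright village above their complex comet toward this formal storm or every ancient young student after us] (words 3–25), and no smaller constituent contains them both. Label: NP.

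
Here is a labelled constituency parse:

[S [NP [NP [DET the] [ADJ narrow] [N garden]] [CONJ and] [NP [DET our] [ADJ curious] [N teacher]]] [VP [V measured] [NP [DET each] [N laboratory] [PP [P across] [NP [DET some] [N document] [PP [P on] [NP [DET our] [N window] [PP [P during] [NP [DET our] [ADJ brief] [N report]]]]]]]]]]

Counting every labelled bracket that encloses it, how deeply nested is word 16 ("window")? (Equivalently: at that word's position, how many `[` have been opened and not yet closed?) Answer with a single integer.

8

Path from the root down to the word: S → VP → NP → PP → NP → PP → NP → N. That is 8 enclosing brackets.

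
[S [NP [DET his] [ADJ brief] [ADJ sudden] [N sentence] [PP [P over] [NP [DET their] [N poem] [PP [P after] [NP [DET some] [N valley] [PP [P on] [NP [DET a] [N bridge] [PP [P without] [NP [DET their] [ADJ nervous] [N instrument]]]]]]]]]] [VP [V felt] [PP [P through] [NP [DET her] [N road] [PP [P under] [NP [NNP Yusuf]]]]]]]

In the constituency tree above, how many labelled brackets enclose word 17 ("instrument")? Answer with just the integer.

11

Path from the root down to the word: S → NP → PP → NP → PP → NP → PP → NP → PP → NP → N. That is 11 enclosing brackets.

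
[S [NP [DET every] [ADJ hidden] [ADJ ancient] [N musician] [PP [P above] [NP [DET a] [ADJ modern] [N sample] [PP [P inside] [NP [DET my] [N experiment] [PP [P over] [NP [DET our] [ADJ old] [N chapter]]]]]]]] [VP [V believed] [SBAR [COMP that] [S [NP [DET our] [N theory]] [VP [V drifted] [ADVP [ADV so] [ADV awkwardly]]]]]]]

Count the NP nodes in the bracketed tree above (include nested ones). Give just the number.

Scanning left to right, an opening `[NP` appears at word positions 1, 6, 10, 13, 18 — 5 in total.

5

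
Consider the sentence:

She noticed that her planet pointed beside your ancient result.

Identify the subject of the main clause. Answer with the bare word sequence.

she

The subject of the main clause is the NP immediately before the verb "noticed": "she".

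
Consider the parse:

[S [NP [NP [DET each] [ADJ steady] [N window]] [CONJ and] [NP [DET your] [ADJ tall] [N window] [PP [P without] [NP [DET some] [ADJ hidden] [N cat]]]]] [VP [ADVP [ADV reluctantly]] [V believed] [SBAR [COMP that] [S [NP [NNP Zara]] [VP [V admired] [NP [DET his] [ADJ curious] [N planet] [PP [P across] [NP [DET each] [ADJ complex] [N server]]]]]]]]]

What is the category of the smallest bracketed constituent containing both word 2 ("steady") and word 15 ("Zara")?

S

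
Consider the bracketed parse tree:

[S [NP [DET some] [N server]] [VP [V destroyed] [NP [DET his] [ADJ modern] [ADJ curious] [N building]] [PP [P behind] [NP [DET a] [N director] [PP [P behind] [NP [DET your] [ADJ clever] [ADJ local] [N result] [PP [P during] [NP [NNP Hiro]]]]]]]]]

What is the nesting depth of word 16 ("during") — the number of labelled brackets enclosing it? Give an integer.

8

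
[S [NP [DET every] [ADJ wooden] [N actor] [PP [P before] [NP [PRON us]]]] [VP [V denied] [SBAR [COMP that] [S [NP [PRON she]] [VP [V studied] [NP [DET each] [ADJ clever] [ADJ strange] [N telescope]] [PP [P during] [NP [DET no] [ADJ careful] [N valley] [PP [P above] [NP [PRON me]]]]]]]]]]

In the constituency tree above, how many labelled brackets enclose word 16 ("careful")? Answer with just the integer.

The word sits inside ADJ, which is inside NP, inside PP, inside VP, inside S, inside SBAR, inside VP, inside S — 8 brackets in all.

8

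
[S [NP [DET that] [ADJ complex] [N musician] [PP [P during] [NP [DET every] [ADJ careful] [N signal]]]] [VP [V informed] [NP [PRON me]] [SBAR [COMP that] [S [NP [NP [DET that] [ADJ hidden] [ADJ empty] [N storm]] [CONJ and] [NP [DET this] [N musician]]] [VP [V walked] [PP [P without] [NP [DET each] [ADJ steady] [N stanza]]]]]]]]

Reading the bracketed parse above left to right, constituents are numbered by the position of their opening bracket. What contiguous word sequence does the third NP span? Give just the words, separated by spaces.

The NP opening brackets appear, in order, over: "that complex musician during every careful signal"; "every careful signal"; "me"; "that hidden empty storm and this musician"; "that hidden empty storm"; "this musician"; "each steady stanza". The third one spans "me".

me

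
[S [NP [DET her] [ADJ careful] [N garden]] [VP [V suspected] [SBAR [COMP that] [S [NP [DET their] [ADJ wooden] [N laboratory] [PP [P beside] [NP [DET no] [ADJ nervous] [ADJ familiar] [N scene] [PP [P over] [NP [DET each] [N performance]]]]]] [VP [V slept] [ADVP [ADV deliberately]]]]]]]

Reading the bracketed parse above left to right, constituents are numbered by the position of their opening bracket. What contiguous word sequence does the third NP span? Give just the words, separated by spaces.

In left-to-right order the NP constituents are "her careful garden"; "their wooden laboratory beside no nervous familiar scene over each performance"; "no nervous familiar scene over each performance"; "each performance". Number 3 is "no nervous familiar scene over each performance".

no nervous familiar scene over each performance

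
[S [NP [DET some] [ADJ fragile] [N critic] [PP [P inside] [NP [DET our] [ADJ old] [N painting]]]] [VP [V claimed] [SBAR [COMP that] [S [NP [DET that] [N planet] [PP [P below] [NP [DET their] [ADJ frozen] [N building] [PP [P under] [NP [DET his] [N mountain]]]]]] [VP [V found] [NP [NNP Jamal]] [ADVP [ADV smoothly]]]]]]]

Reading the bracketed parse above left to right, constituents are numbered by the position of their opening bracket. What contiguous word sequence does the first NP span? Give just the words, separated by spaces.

some fragile critic inside our old painting

In left-to-right order the NP constituents are "some fragile critic inside our old painting"; "our old painting"; "that planet below their frozen building under his mountain"; "their frozen building under his mountain"; "his mountain"; "Jamal". Number 1 is "some fragile critic inside our old painting".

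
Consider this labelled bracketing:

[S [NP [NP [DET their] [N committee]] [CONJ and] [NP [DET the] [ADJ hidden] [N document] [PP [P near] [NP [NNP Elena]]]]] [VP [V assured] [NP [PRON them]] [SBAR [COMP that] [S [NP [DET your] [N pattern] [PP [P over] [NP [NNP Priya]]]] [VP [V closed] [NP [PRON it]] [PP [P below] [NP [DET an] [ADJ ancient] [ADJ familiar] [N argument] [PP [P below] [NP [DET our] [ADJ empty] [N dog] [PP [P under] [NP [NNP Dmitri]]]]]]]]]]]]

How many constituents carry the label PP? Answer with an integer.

5

Listing each PP by its span: [PP near Elena]; [PP over Priya]; [PP below an ancient familiar argument below our empty dog under Dmitri]; [PP below our empty dog under Dmitri]; [PP under Dmitri] — that makes 5.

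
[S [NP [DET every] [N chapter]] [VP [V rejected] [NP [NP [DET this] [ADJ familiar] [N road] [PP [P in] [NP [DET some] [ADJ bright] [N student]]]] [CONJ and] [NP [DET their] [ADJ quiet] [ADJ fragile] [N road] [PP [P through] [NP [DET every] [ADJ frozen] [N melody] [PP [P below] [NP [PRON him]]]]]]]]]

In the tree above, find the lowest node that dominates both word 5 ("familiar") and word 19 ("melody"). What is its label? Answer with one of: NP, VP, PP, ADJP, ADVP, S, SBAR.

NP

Both words fall inside [NP this familiar road in some bright student and their quiet fragile road through every frozen melody below him] (words 4–21), and no smaller constituent contains them both. Label: NP.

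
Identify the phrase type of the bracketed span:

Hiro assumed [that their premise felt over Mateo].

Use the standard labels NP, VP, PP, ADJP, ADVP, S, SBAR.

SBAR

The bracketed span "that their premise felt over Mateo" is headed by "that", making it a subordinate clause (SBAR).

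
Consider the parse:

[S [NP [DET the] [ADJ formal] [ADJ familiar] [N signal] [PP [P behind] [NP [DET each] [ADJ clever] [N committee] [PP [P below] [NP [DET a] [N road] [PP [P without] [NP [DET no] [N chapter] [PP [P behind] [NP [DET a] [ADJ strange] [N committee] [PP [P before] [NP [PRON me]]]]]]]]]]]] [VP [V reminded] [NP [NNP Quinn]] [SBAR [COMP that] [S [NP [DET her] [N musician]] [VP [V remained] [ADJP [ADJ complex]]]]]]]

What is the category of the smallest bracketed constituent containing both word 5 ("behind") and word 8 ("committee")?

PP

Word 5 lies under S → NP → PP → P; word 8 lies under S → NP → PP → NP → N. The lowest shared node is the PP.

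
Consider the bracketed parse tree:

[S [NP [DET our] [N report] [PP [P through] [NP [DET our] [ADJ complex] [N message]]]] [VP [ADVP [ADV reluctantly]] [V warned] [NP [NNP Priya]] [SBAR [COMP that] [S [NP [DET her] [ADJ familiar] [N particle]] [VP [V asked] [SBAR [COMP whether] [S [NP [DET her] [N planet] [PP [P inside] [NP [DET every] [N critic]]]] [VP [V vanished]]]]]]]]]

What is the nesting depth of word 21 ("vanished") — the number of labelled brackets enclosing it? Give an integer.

The word sits inside V, which is inside VP, inside S, inside SBAR, inside VP, inside S, inside SBAR, inside VP, inside S — 9 brackets in all.

9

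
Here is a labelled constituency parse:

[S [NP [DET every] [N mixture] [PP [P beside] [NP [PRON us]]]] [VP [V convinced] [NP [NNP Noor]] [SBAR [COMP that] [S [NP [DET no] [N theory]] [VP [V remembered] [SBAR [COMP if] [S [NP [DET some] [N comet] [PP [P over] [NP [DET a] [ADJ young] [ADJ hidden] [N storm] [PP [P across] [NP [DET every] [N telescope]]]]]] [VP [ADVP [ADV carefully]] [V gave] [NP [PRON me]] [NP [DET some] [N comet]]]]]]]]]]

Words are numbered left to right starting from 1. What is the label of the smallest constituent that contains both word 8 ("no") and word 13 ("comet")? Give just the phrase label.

S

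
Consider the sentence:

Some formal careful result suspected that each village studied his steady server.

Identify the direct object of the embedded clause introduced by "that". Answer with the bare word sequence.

The verb of the embedded clause introduced by "that" is "studied"; its direct object is the NP "his steady server".

his steady server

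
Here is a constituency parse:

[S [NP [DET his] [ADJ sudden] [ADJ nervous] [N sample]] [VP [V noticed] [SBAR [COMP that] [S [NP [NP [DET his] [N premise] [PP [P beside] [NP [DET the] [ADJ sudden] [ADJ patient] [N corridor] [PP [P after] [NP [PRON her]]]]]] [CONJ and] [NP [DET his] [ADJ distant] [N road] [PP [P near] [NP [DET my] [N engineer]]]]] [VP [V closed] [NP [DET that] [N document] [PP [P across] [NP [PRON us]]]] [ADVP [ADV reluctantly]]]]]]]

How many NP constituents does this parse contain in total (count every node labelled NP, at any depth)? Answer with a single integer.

9

Listing each NP by its span: [NP his sudden nervous sample]; [NP his premise beside the sudden patient corridor after her and his distant road near my engineer]; [NP his premise beside the sudden patient corridor after her]; [NP the sudden patient corridor after her]; [NP her]; [NP his distant road near my engineer] … — that makes 9.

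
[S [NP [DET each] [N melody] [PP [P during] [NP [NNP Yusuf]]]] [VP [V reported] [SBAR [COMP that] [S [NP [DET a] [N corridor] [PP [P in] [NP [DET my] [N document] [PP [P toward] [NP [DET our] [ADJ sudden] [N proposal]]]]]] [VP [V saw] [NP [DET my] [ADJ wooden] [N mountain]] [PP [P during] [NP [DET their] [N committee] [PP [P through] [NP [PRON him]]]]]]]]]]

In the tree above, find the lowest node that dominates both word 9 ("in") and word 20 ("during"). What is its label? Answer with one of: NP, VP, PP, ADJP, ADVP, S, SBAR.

S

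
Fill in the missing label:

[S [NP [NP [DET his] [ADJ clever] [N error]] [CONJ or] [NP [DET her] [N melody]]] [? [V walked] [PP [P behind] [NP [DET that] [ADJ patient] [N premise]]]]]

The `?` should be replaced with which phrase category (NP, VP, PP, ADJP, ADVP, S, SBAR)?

VP

A constituent whose immediate children are V 'walked', PP is a verb phrase: VP.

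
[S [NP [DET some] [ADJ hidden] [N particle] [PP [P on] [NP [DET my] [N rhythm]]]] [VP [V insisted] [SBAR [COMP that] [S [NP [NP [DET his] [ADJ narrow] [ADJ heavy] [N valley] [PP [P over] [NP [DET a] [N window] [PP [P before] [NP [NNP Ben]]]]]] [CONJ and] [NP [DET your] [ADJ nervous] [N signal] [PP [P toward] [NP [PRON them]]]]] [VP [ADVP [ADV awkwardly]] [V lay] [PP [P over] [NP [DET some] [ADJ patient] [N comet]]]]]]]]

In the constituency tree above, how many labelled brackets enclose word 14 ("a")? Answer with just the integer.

9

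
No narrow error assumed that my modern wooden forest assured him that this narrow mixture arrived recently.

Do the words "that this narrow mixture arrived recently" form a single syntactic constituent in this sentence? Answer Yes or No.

"that this narrow mixture arrived recently" is exactly the subordinate clause [SBAR that this narrow mixture arrived recently], a complete constituent.

Yes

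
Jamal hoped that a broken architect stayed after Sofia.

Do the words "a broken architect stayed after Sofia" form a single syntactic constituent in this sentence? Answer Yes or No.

Yes

The sequence corresponds to a single S node — the clause "a broken architect stayed after Sofia".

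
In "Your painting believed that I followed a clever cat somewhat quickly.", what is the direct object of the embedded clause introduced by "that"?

a clever cat

"followed" heads the VP of the embedded clause introduced by "that", and "a clever cat" is its direct object.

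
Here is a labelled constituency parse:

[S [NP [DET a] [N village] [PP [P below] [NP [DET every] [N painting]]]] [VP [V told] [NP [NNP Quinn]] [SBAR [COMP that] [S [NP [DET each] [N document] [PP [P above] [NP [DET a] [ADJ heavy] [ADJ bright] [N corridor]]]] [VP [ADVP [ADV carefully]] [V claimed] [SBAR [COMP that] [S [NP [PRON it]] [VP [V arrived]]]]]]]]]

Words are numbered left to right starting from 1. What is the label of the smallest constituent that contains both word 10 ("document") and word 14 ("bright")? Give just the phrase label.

NP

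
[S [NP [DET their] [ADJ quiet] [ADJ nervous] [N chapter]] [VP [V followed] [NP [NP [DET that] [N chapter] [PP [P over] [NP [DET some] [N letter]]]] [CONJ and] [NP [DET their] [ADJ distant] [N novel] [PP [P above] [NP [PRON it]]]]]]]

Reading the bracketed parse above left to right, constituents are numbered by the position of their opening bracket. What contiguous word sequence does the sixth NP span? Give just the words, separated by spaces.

it

In left-to-right order the NP constituents are "their quiet nervous chapter"; "that chapter over some letter and their distant novel above it"; "that chapter over some letter"; "some letter"; "their distant novel above it"; "it". Number 6 is "it".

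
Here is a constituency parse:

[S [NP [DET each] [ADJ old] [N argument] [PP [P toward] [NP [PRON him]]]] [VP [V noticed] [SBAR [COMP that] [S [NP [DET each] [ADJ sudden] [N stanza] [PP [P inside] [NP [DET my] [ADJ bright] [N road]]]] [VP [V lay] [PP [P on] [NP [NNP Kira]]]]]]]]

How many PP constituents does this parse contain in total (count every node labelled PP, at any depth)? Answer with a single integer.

3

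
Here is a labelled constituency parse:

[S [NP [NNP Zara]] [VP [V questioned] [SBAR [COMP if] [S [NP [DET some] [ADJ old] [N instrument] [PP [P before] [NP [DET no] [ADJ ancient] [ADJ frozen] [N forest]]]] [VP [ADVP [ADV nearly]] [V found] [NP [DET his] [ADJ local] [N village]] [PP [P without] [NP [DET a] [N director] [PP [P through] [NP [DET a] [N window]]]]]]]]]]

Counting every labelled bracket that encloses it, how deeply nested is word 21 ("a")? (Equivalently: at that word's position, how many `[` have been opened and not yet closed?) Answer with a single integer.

10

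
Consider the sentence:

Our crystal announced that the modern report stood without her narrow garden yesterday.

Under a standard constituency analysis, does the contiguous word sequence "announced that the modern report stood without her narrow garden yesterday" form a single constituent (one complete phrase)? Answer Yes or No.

Yes

"announced that the modern report stood without her narrow garden yesterday" is exactly the verb phrase [VP announced that the modern report stood without her narrow garden yesterday], a complete constituent.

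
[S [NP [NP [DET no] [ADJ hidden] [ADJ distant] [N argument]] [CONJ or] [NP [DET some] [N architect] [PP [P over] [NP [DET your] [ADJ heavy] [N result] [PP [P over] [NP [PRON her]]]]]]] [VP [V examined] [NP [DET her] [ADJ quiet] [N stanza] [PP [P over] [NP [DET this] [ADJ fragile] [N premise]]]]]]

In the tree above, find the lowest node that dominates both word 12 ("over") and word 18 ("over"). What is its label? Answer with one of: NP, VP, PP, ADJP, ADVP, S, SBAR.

S

Word 12 lies under S → NP → NP → PP → NP → PP → P; word 18 lies under S → VP → NP → PP → P. The lowest shared node is the S.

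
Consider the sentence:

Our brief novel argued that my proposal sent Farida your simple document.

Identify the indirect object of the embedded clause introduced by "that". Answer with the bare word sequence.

"sent" heads the VP of the embedded clause introduced by "that", and "Farida" is its indirect object.

Farida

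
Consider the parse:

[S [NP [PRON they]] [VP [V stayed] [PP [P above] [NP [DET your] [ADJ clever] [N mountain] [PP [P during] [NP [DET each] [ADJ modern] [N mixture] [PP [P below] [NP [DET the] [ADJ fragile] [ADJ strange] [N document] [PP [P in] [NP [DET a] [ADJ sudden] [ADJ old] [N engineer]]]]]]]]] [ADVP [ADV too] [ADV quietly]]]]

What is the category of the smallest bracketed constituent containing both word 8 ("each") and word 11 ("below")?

Word 8 lies under S → VP → PP → NP → PP → NP → DET; word 11 lies under S → VP → PP → NP → PP → NP → PP → P. The lowest shared node is the NP.

NP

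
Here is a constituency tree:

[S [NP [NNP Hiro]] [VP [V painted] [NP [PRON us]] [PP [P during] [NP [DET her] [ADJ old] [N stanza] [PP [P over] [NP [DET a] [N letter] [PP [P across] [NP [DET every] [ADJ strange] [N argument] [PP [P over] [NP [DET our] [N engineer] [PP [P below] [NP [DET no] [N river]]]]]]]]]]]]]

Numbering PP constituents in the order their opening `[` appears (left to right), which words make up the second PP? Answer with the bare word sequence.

over a letter across every strange argument over our engineer below no river

Opening `[PP` markers occur at word positions 4, 8, 11, 15, 18; the second of these opens the constituent [PP over a letter across every strange argument over our engineer below no river].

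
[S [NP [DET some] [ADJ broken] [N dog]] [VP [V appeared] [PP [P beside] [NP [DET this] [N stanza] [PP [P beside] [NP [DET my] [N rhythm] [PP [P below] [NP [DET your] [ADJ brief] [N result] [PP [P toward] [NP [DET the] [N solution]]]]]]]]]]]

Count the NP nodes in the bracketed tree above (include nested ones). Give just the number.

5

The NP constituents are: [NP some broken dog]; [NP this stanza beside my rhythm below your brief result toward the solution]; [NP my rhythm below your brief result toward the solution]; [NP your brief result toward the solution]; [NP the solution]. Total: 5.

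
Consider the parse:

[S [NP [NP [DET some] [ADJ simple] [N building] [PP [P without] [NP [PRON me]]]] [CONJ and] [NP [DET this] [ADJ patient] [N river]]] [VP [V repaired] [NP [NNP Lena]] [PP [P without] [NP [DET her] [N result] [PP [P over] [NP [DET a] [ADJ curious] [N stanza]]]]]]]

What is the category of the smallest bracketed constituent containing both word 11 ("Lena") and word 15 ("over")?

Word 11 lies under S → VP → NP → NNP; word 15 lies under S → VP → PP → NP → PP → P. The lowest shared node is the VP.

VP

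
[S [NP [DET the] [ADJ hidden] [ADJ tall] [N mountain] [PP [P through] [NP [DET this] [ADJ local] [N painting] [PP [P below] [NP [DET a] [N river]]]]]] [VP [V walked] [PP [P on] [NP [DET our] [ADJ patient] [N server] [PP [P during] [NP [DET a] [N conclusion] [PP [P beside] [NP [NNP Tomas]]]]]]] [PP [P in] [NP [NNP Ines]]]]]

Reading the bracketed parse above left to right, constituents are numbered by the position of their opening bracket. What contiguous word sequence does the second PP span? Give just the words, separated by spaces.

In left-to-right order the PP constituents are "through this local painting below a river"; "below a river"; "on our patient server during a conclusion beside Tomas"; "during a conclusion beside Tomas"; "beside Tomas"; "in Ines". Number 2 is "below a river".

below a river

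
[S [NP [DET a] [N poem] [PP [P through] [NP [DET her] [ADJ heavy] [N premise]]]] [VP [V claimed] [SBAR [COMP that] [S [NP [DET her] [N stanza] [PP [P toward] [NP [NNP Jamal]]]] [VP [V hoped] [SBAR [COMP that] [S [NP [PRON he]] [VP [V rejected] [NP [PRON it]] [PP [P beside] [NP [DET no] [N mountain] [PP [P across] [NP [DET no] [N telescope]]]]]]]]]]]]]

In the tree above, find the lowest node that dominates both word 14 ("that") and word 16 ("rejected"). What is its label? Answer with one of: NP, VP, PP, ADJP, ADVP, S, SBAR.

Word 14 lies under S → VP → SBAR → S → VP → SBAR → COMP; word 16 lies under S → VP → SBAR → S → VP → SBAR → S → VP → V. The lowest shared node is the SBAR.

SBAR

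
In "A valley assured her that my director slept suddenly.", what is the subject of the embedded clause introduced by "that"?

my director

In the embedded clause introduced by "that" the verb is "slept"; the NP preceding it, "my director", is the subject.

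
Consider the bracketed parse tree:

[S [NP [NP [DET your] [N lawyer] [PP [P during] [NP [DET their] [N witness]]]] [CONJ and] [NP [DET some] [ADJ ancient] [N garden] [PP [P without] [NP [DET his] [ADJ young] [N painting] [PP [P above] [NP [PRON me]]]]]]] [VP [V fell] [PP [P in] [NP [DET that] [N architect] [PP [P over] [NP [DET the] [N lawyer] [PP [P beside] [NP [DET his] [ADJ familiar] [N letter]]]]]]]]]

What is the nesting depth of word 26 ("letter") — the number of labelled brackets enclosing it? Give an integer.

9

The word sits inside N, which is inside NP, inside PP, inside NP, inside PP, inside NP, inside PP, inside VP, inside S — 9 brackets in all.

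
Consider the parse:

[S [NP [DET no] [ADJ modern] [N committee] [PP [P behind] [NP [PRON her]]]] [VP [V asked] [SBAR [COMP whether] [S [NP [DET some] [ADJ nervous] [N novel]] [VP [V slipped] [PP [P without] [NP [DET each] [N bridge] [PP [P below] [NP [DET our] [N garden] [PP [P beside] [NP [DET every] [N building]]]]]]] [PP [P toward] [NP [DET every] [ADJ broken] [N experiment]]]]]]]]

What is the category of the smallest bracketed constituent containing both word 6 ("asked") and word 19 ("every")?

The smallest bracket enclosing both words is [VP asked whether some nervous novel slipped without each bridge below our garden beside every building toward every broken experiment], so the label is VP.

VP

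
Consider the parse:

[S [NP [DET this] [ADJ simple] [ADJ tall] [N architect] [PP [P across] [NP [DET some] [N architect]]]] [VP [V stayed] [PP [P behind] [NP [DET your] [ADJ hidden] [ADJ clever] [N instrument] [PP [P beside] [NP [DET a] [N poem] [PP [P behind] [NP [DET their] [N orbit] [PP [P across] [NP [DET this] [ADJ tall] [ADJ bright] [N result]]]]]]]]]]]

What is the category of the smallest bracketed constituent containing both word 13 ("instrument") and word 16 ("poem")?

Both words fall inside [NP your hidden clever instrument beside a poem behind their orbit across this tall bright result] (words 10–24), and no smaller constituent contains them both. Label: NP.

NP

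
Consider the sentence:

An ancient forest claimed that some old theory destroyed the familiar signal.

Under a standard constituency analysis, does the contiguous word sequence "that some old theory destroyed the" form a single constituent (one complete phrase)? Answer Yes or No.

The smallest constituent containing the whole sequence is the subordinate clause [SBAR that some old theory destroyed the familiar signal], but the sequence is only part of it — it straddles the boundary between complementizer "that" and clause "some old theory destroyed the familiar signal".

No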